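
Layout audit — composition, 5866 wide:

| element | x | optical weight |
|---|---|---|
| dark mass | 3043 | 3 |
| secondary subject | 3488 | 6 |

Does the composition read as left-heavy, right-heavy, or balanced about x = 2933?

right-heavy

Total weight = 3 + 6 = 9.
x: (3·3043 + 6·3488) / 9 = 30057 / 9 ≈ 3339.67
Since 3339.7 is right of 2933, the composition reads right-heavy.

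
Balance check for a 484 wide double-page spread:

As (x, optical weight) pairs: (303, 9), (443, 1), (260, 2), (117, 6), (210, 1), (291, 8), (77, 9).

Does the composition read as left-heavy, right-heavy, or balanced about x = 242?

left-heavy

Total weight = 9 + 1 + 2 + 6 + 1 + 8 + 9 = 36.
Σw·x = 7623; x̄ = 7623/36 ≈ 211.75.
211.8 lies left of the midline 242, so the layout is left-heavy.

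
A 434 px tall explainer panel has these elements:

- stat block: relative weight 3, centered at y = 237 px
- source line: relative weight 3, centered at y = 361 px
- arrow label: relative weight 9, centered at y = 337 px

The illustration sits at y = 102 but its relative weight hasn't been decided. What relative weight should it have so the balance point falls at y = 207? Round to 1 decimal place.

Existing Σw = 15 (3 + 3 + 9); existing moment 3·237 + 3·361 + 9·337 = 4827.
Set Σw·y/Σw = 207: (4827 + 102w) = 207·(15 + w).
So w = (207·15 − 4827)/(102 − 207) = -1722/-105 ≈ 16.40.

w ≈ 16.4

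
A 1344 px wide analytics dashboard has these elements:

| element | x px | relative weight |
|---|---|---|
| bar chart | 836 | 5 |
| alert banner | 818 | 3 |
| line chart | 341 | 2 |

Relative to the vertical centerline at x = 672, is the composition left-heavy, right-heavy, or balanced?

right-heavy

Total weight = 5 + 3 + 2 = 10.
Σw·x = 5·836 + 3·818 + 2·341 = 7316, so x̄ = 7316/10 ≈ 731.60.
731.6 vs midline 672 → right-heavy.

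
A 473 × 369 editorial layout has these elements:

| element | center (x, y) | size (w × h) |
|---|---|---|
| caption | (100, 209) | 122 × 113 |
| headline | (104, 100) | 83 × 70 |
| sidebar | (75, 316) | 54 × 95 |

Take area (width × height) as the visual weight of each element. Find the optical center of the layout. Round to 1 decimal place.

Areas: caption 122·113 = 13786, headline 83·70 = 5810, sidebar 54·95 = 5130. Total weight = 24726.
x: (13786·100 + 5810·104 + 5130·75) / 24726 = 2367590 / 24726 ≈ 95.75
y: (13786·209 + 5810·100 + 5130·316) / 24726 = 5083354 / 24726 ≈ 205.59

(95.8, 205.6)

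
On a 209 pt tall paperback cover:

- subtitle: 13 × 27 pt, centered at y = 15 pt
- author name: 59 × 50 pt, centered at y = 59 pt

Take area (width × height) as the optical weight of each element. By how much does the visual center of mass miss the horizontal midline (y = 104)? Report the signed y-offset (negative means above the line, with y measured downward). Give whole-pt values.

Taking area as weight: subtitle 13·27 = 351, author name 59·50 = 2950. Sum 3301.
y-moment: 351·15 + 2950·59 = 179315; centroid 179315/3301 ≈ 54.32.
Difference: 54.32 − 104 ≈ -49.68.

≈ -50 pt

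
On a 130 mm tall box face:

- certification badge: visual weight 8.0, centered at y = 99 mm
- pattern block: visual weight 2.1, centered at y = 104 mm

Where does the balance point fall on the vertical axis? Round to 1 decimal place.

y ≈ 100.0

Σw = 8.0 + 2.1 = 10.1.
y-moment: 8.0·99 + 2.1·104 = 1010.4; centroid 1010.4/10.1 ≈ 100.04.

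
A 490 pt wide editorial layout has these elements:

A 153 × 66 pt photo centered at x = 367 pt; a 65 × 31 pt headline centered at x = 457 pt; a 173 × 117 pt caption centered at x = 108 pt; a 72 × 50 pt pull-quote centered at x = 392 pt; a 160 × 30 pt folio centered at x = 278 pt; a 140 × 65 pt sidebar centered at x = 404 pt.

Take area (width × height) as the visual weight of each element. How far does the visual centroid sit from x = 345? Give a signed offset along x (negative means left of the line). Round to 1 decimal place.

Areas: photo 153·66 = 10098, headline 65·31 = 2015, caption 173·117 = 20241, pull-quote 72·50 = 3600, folio 160·30 = 4800, sidebar 140·65 = 9100. Total weight = 49854.
x: moment 13234849 / weight 49854 ≈ 265.47
Difference: 265.47 − 345 ≈ -79.53.

≈ -79.5 pt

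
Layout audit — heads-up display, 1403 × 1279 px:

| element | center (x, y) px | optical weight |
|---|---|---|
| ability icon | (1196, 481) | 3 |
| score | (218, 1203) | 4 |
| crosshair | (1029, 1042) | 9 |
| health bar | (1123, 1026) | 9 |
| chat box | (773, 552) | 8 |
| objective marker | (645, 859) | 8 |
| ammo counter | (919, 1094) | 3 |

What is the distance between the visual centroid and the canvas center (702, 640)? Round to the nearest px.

≈ 302 px

Σw = 3 + 4 + 9 + 9 + 8 + 8 + 3 = 44.
Σw·x = 37929; x̄ = 37929/44 ≈ 862.02.
y: moment 39437 / weight 44 ≈ 896.30
From (702, 640): dx = 160.02, dy = 256.30, so the distance is √(dx²+dy²) ≈ 302.15.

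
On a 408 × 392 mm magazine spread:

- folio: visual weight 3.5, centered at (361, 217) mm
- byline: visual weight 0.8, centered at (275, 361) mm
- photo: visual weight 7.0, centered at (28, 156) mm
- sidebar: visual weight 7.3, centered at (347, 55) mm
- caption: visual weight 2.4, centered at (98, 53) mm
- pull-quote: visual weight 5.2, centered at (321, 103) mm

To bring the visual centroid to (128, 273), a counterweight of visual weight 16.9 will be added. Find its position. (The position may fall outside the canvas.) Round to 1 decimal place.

(-35.5, 506.6)

After adding the counterweight, total weight = 3.5 + 0.8 + 7.0 + 7.3 + 2.4 + 5.2 + 16.9 = 43.1.
Along x: (6117.0 + 16.9·x) / 43.1 = 128 (existing moment 3.5·361 + 0.8·275 + 7.0·28 + 7.3·347 + 2.4·98 + 5.2·321 = 6117.0) ⇒ x = (5516.8 − 6117.0) / 16.9 ≈ -35.51.
Along y: (3204.6 + 16.9·y) / 43.1 = 273 (existing moment 3.5·217 + 0.8·361 + 7.0·156 + 7.3·55 + 2.4·53 + 5.2·103 = 3204.6) ⇒ y = (11766.3 − 3204.6) / 16.9 ≈ 506.61.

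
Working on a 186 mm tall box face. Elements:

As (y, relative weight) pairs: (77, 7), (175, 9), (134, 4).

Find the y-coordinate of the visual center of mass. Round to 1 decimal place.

y ≈ 132.5

Weights sum to 7 + 9 + 4 = 20.
Σw·y = 7·77 + 9·175 + 4·134 = 2650, so ȳ = 2650/20 ≈ 132.50.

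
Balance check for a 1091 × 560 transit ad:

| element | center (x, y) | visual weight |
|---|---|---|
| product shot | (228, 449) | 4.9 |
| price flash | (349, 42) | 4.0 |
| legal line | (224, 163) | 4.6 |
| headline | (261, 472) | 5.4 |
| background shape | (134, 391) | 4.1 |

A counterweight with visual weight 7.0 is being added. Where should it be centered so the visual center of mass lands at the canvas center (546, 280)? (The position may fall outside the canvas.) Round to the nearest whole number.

After adding the counterweight, total weight = 4.9 + 4.0 + 4.6 + 5.4 + 4.1 + 7.0 = 30.0.
x: target moment 30.0×546 = 16380.0; current 4.9·228 + 4.0·349 + 4.6·224 + 5.4·261 + 4.1·134 = 5502.4; the counterweight supplies 10877.6, so x = 10877.6/7.0 ≈ 1553.94.
y: target moment 30.0×280 = 8400.0; current 4.9·449 + 4.0·42 + 4.6·163 + 5.4·472 + 4.1·391 = 7269.8; the counterweight supplies 1130.2, so y = 1130.2/7.0 ≈ 161.46.

(1554, 161)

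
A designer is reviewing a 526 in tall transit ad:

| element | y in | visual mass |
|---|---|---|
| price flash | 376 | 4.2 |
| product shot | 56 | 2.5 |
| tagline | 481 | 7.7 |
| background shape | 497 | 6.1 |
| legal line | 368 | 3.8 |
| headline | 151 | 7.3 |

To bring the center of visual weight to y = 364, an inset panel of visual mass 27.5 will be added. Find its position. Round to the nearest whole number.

y ≈ 384

After adding the inset panel, total weight = 4.2 + 2.5 + 7.7 + 6.1 + 3.8 + 7.3 + 27.5 = 59.1.
y: need Σw·y = 59.1·364 = 21512.4. Existing = 4.2·376 + 2.5·56 + 7.7·481 + 6.1·497 + 3.8·368 + 7.3·151 = 10955.3. Remainder 10557.1 / 27.5 ≈ 383.89.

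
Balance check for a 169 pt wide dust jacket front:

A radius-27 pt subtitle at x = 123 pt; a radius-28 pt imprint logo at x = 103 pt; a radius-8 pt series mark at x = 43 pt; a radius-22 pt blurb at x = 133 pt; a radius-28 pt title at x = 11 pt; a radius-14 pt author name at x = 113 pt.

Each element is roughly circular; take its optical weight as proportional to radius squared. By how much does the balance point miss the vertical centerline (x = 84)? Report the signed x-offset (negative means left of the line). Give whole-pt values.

≈ 4 pt

r² weights: subtitle 27² = 729, imprint logo 28² = 784, series mark 8² = 64, blurb 22² = 484, title 28² = 784, author name 14² = 196. Total = 3041.
Σw·x = 268315; x̄ = 268315/3041 ≈ 88.23.
Offset from x = 84: 88.23 − 84 ≈ 4.23.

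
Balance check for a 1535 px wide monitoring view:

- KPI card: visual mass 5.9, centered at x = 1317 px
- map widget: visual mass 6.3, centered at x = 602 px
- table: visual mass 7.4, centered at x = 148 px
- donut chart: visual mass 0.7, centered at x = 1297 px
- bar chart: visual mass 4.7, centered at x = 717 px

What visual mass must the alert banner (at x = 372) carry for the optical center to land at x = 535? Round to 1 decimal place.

Fixed elements: Σw = 5.9 + 6.3 + 7.4 + 0.7 + 4.7 = 25.0, Σw·x = 5.9·1317 + 6.3·602 + 7.4·148 + 0.7·1297 + 4.7·717 = 16935.9.
Set Σw·x/Σw = 535: (16935.9 + 372w) = 535·(25.0 + w).
Solving: w = (535·25.0 − 16935.9) / (372 − 535) = -3560.9 / -163 ≈ 21.85.

w ≈ 21.8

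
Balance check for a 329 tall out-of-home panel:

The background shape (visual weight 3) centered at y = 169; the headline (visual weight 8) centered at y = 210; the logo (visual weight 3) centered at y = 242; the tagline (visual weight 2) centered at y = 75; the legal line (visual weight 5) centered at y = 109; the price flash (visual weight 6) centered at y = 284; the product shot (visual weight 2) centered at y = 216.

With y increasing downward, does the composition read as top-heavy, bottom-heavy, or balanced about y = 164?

bottom-heavy

Weights sum to 3 + 8 + 3 + 2 + 5 + 6 + 2 = 29.
y: moment 5744 / weight 29 ≈ 198.07
198.1 lies below (larger y than) the midline 164, so the layout is bottom-heavy.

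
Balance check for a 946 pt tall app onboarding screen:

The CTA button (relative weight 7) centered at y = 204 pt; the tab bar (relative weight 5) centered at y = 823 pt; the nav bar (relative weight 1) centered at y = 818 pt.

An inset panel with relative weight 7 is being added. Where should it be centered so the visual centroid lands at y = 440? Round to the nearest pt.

y ≈ 348

After adding the inset panel, total weight = 7 + 5 + 1 + 7 = 20.
y: target moment 20×440 = 8800; current 7·204 + 5·823 + 1·818 = 6361; the inset panel supplies 2439, so y = 2439/7 ≈ 348.43.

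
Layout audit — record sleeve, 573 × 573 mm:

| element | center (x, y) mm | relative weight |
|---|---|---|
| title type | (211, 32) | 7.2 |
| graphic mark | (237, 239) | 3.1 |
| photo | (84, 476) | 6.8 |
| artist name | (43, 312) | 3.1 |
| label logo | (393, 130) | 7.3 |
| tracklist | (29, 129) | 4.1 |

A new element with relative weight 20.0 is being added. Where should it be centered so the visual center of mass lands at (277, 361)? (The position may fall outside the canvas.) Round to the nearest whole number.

(417, 599)

New total weight: (7.2 + 3.1 + 6.8 + 3.1 + 7.3 + 4.1) + 20.0 = 51.6.
Along x: (5946.2 + 20.0·x) / 51.6 = 277 (existing moment 7.2·211 + 3.1·237 + 6.8·84 + 3.1·43 + 7.3·393 + 4.1·29 = 5946.2) ⇒ x = (14293.2 − 5946.2) / 20.0 ≈ 417.35.
Along y: (6653.2 + 20.0·y) / 51.6 = 361 (existing moment 7.2·32 + 3.1·239 + 6.8·476 + 3.1·312 + 7.3·130 + 4.1·129 = 6653.2) ⇒ y = (18627.6 − 6653.2) / 20.0 ≈ 598.72.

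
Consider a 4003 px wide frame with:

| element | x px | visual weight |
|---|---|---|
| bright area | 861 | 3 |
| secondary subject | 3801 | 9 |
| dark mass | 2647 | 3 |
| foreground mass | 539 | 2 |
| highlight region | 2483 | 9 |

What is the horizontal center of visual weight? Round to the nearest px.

Weights sum to 3 + 9 + 3 + 2 + 9 = 26.
x-moment: 3·861 + 9·3801 + 3·2647 + 2·539 + 9·2483 = 68158; centroid 68158/26 ≈ 2621.46.

x ≈ 2621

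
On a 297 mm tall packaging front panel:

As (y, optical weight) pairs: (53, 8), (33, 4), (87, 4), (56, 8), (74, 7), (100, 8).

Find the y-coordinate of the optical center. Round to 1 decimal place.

Total weight = 8 + 4 + 4 + 8 + 7 + 8 = 39.
Σw·y = 8·53 + 4·33 + 4·87 + 8·56 + 7·74 + 8·100 = 2670, so ȳ = 2670/39 ≈ 68.46.

y ≈ 68.5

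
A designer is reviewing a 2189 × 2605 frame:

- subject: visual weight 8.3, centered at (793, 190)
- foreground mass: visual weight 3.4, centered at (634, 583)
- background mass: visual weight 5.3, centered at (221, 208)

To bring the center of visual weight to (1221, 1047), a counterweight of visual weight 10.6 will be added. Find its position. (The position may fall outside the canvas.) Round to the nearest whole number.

After adding the counterweight, total weight = 8.3 + 3.4 + 5.3 + 10.6 = 27.6.
x: target moment 27.6×1221 = 33699.6; current 8.3·793 + 3.4·634 + 5.3·221 = 9908.8; the counterweight supplies 23790.8, so x = 23790.8/10.6 ≈ 2244.42.
y: target moment 27.6×1047 = 28897.2; current 8.3·190 + 3.4·583 + 5.3·208 = 4661.6; the counterweight supplies 24235.6, so y = 24235.6/10.6 ≈ 2286.38.

(2244, 2286)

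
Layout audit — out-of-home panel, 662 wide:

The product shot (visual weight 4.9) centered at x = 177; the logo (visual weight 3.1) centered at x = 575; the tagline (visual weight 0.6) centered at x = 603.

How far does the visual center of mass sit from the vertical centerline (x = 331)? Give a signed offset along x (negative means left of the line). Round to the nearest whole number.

Weights sum to 4.9 + 3.1 + 0.6 = 8.6.
Σw·x = 4.9·177 + 3.1·575 + 0.6·603 = 3011.6, so x̄ = 3011.6/8.6 ≈ 350.19.
Against x = 331, that's 350.19 − 331 = 19.19.

≈ 19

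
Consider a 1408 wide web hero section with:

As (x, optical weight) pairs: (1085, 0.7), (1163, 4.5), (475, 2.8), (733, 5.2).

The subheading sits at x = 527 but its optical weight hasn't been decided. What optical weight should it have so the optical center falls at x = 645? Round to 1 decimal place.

w ≈ 22.2

Existing Σw = 13.2 (0.7 + 4.5 + 2.8 + 5.2); existing moment 0.7·1085 + 4.5·1163 + 2.8·475 + 5.2·733 = 11134.6.
Set Σw·x/Σw = 645: (11134.6 + 527w) = 645·(13.2 + w).
So w = (645·13.2 − 11134.6)/(527 − 645) = -2620.6/-118 ≈ 22.21.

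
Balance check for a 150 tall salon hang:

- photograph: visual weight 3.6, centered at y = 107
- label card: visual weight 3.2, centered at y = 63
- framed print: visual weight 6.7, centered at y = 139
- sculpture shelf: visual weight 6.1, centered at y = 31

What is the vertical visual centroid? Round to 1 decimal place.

Σw = 3.6 + 3.2 + 6.7 + 6.1 = 19.6.
y-moment: 3.6·107 + 3.2·63 + 6.7·139 + 6.1·31 = 1707.2; centroid 1707.2/19.6 ≈ 87.10.

y ≈ 87.1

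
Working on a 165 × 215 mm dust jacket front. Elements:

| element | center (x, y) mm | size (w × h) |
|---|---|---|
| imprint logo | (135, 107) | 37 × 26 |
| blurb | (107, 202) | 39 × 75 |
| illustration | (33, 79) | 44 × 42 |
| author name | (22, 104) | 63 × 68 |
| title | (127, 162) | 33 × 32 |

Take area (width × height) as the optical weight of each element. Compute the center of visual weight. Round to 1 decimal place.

Areas: imprint logo 37·26 = 962, blurb 39·75 = 2925, illustration 44·42 = 1848, author name 63·68 = 4284, title 33·32 = 1056. Total weight = 11075.
Σw·x = 962·135 + 2925·107 + 1848·33 + 4284·22 + 1056·127 = 732189, so x̄ = 732189/11075 ≈ 66.11.
Σw·y = 962·107 + 2925·202 + 1848·79 + 4284·104 + 1056·162 = 1456384, so ȳ = 1456384/11075 ≈ 131.50.

(66.1, 131.5)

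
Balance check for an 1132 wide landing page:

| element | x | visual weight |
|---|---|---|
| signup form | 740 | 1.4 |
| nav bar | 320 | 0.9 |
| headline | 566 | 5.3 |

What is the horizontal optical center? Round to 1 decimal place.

x ≈ 568.9

Σw = 1.4 + 0.9 + 5.3 = 7.6.
Σw·x = 1.4·740 + 0.9·320 + 5.3·566 = 4323.8, so x̄ = 4323.8/7.6 ≈ 568.92.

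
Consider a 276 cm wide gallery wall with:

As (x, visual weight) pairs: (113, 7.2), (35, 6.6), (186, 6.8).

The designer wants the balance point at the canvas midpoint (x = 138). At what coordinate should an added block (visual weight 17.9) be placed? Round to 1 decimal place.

After adding the added block, total weight = 7.2 + 6.6 + 6.8 + 17.9 = 38.5.
Along x: (2309.4 + 17.9·x) / 38.5 = 138 (existing moment 7.2·113 + 6.6·35 + 6.8·186 = 2309.4) ⇒ x = (5313.0 − 2309.4) / 17.9 ≈ 167.80.

x ≈ 167.8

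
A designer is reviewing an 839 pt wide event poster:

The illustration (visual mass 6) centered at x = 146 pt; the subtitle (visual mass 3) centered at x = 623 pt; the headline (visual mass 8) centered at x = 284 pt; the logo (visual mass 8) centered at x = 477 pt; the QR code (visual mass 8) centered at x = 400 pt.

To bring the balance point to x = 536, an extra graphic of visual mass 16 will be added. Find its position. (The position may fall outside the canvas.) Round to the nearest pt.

x ≈ 889

After adding the extra graphic, total weight = 6 + 3 + 8 + 8 + 8 + 16 = 49.
x: need Σw·x = 49·536 = 26264. Existing = 6·146 + 3·623 + 8·284 + 8·477 + 8·400 = 12033. Remainder 14231 / 16 ≈ 889.44.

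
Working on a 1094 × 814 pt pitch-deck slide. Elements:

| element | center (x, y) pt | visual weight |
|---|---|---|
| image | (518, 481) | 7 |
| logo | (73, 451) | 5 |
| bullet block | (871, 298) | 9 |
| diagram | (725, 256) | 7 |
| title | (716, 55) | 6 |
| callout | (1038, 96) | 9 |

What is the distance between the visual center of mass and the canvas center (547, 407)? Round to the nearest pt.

Weights sum to 7 + 5 + 9 + 7 + 6 + 9 = 43.
x: moment 30543 / weight 43 ≈ 710.30
y: moment 11290 / weight 43 ≈ 262.56
From (547, 407): dx = 163.30, dy = -144.44, so the distance is √(dx²+dy²) ≈ 218.02.

≈ 218 pt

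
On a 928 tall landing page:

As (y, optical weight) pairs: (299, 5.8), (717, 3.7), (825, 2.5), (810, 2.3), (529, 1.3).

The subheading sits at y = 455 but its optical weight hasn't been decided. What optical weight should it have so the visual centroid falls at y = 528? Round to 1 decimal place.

Fixed elements: Σw = 5.8 + 3.7 + 2.5 + 2.3 + 1.3 = 15.6, Σw·y = 5.8·299 + 3.7·717 + 2.5·825 + 2.3·810 + 1.3·529 = 9000.3.
Set Σw·y/Σw = 528: (9000.3 + 455w) = 528·(15.6 + w).
Solving: w = (528·15.6 − 9000.3) / (455 − 528) = -763.5 / -73 ≈ 10.46.

w ≈ 10.5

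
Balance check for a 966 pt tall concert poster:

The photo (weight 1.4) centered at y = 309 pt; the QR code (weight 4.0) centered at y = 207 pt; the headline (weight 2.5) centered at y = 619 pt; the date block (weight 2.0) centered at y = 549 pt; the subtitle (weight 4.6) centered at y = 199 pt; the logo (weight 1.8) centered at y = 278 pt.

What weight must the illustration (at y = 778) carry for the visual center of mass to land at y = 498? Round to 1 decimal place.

w ≈ 10.0

Existing Σw = 16.3 (1.4 + 4.0 + 2.5 + 2.0 + 4.6 + 1.8); existing moment 1.4·309 + 4.0·207 + 2.5·619 + 2.0·549 + 4.6·199 + 1.8·278 = 5321.9.
For the centroid to hit 498: (5321.9 + w·778) / (16.3 + w) = 498.
So w = (498·16.3 − 5321.9)/(778 − 498) = 2795.5/280 ≈ 9.98.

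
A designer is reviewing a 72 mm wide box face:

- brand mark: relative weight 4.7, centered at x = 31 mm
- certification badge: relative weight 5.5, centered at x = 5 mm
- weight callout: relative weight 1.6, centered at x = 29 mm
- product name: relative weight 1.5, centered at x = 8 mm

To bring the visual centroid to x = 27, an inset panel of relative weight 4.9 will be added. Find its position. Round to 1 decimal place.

With the inset panel, Σw becomes 4.7 + 5.5 + 1.6 + 1.5 + 4.9 = 18.2.
Along x: (231.6 + 4.9·x) / 18.2 = 27 (existing moment 4.7·31 + 5.5·5 + 1.6·29 + 1.5·8 = 231.6) ⇒ x = (491.4 − 231.6) / 4.9 ≈ 53.02.

x ≈ 53.0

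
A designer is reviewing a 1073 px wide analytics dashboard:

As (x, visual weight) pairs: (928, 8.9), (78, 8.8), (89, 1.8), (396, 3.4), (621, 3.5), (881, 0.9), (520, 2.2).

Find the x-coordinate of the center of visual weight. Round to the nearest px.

Total weight = 8.9 + 8.8 + 1.8 + 3.4 + 3.5 + 0.9 + 2.2 = 29.5.
x: moment 14562.6 / weight 29.5 ≈ 493.65

x ≈ 494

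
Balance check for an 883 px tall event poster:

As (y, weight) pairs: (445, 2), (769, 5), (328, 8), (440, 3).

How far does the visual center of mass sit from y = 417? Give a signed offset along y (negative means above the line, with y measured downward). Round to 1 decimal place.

≈ 65.2 px

Weights sum to 2 + 5 + 8 + 3 = 18.
y-moment: 2·445 + 5·769 + 8·328 + 3·440 = 8679; centroid 8679/18 ≈ 482.17.
Difference: 482.17 − 417 ≈ 65.17.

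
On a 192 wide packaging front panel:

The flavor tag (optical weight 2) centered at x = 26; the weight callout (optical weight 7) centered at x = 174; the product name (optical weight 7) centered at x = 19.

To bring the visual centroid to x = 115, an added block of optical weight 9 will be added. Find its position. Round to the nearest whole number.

With the added block, Σw becomes 2 + 7 + 7 + 9 = 25.
x: target moment 25×115 = 2875; current 2·26 + 7·174 + 7·19 = 1403; the added block supplies 1472, so x = 1472/9 ≈ 163.56.

x ≈ 164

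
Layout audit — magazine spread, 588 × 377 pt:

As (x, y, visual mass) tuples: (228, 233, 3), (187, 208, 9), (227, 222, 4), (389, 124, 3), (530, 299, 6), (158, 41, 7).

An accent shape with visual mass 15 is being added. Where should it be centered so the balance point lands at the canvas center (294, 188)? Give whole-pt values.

(339, 195)

After adding the accent shape, total weight = 3 + 9 + 4 + 3 + 6 + 7 + 15 = 47.
x: target moment 47×294 = 13818; current 3·228 + 9·187 + 4·227 + 3·389 + 6·530 + 7·158 = 8728; the accent shape supplies 5090, so x = 5090/15 ≈ 339.33.
y: target moment 47×188 = 8836; current 3·233 + 9·208 + 4·222 + 3·124 + 6·299 + 7·41 = 5912; the accent shape supplies 2924, so y = 2924/15 ≈ 194.93.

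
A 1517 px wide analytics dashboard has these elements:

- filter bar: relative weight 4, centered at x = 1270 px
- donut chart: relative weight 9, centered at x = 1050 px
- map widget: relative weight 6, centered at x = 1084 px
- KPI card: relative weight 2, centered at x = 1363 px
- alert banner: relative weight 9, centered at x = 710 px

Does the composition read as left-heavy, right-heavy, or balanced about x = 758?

Weights sum to 4 + 9 + 6 + 2 + 9 = 30.
x: (4·1270 + 9·1050 + 6·1084 + 2·1363 + 9·710) / 30 = 30150 / 30 ≈ 1005.00
Since 1005.0 is right of 758, the composition reads right-heavy.

right-heavy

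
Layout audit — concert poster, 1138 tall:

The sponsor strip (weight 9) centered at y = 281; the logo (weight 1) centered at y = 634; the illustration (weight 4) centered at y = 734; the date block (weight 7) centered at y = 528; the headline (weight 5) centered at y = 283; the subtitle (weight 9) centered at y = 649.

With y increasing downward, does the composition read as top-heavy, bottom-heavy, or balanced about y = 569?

top-heavy

Total weight = 9 + 1 + 4 + 7 + 5 + 9 = 35.
y: (9·281 + 1·634 + 4·734 + 7·528 + 5·283 + 9·649) / 35 = 17051 / 35 ≈ 487.17
487.2 vs midline 569 → top-heavy.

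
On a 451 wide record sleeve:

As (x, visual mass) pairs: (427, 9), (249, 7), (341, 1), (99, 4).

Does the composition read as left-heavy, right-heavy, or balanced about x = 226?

right-heavy

Σw = 9 + 7 + 1 + 4 = 21.
Σw·x = 9·427 + 7·249 + 1·341 + 4·99 = 6323, so x̄ = 6323/21 ≈ 301.10.
Since 301.1 is right of 226, the composition reads right-heavy.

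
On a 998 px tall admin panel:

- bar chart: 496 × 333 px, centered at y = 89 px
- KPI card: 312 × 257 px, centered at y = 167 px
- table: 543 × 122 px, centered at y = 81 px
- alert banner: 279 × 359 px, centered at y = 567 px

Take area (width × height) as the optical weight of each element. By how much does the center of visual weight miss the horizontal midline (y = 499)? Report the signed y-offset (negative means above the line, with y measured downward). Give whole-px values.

Areas: bar chart 496·333 = 165168, KPI card 312·257 = 80184, table 543·122 = 66246, alert banner 279·359 = 100161. Total weight = 411759.
Σw·y = 165168·89 + 80184·167 + 66246·81 + 100161·567 = 90247893, so ȳ = 90247893/411759 ≈ 219.18.
Offset from y = 499: 219.18 − 499 ≈ -279.82.

≈ -280 px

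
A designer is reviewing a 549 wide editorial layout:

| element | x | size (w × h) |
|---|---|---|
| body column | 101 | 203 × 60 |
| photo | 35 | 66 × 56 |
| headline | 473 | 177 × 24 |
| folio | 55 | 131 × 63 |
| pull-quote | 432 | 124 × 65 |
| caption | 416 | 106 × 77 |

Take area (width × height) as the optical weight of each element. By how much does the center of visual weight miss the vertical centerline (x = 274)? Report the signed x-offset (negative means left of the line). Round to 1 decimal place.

Areas → weights: body column 203·60 = 12180, photo 66·56 = 3696, headline 177·24 = 4248, folio 131·63 = 8253, pull-quote 124·65 = 8060, caption 106·77 = 8162; Σw = 44599.
x: moment 10700071 / weight 44599 ≈ 239.92
Offset from x = 274: 239.92 − 274 ≈ -34.08.

≈ -34.1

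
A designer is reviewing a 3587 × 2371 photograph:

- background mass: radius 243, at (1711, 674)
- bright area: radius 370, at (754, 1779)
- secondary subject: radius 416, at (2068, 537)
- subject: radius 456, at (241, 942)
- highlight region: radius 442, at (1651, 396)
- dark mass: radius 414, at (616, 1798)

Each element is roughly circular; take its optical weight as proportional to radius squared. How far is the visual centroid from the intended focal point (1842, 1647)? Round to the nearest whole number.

r² weights: background mass 243² = 59049, bright area 370² = 136900, secondary subject 416² = 173056, subject 456² = 207936, highlight region 442² = 195364, dark mass 414² = 171396. Total = 943701.
Σw·x = 59049·1711 + 136900·754 + 173056·2068 + 207936·241 + 195364·1651 + 171396·616 = 1040373723, so x̄ = 1040373723/943701 ≈ 1102.44.
Σw·y = 59049·674 + 136900·1779 + 173056·537 + 207936·942 + 195364·396 + 171396·1798 = 957685062, so ȳ = 957685062/943701 ≈ 1014.82.
From (1842, 1647): dx = -739.56, dy = -632.18, so the distance is √(dx²+dy²) ≈ 972.94.

≈ 973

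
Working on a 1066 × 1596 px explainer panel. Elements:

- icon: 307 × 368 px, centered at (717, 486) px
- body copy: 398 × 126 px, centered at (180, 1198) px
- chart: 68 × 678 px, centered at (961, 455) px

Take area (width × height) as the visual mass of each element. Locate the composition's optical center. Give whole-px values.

Areas → weights: icon 307·368 = 112976, body copy 398·126 = 50148, chart 68·678 = 46104; Σw = 209228.
Σw·x = 112976·717 + 50148·180 + 46104·961 = 134336376, so x̄ = 134336376/209228 ≈ 642.06.
Σw·y = 112976·486 + 50148·1198 + 46104·455 = 135960960, so ȳ = 135960960/209228 ≈ 649.82.

(642, 650)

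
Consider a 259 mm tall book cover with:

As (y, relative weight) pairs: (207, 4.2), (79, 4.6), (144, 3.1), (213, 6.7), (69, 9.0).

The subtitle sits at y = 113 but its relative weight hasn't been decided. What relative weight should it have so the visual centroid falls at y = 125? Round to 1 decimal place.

Existing Σw = 27.6 (4.2 + 4.6 + 3.1 + 6.7 + 9.0); existing moment 4.2·207 + 4.6·79 + 3.1·144 + 6.7·213 + 9.0·69 = 3727.3.
Balance at y = 125 requires (3727.3 + w·113) / (27.6 + w) = 125.
Solving: w = (125·27.6 − 3727.3) / (113 − 125) = -277.3 / -12 ≈ 23.11.

w ≈ 23.1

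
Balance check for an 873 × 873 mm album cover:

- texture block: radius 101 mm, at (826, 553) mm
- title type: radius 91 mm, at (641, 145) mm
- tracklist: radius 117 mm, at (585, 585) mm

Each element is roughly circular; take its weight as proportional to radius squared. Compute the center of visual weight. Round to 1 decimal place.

(675.8, 461.6)

r² weights: texture block 101² = 10201, title type 91² = 8281, tracklist 117² = 13689. Total = 32171.
x: (10201·826 + 8281·641 + 13689·585) / 32171 = 21742212 / 32171 ≈ 675.83
y: (10201·553 + 8281·145 + 13689·585) / 32171 = 14849963 / 32171 ≈ 461.59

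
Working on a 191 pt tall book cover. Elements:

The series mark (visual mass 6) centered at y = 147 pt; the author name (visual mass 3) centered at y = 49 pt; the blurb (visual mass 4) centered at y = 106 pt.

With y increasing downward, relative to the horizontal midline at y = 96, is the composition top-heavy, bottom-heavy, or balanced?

bottom-heavy

Total weight = 6 + 3 + 4 = 13.
y: (6·147 + 3·49 + 4·106) / 13 = 1453 / 13 ≈ 111.77
Since 111.8 is below (larger y than) 96, the composition reads bottom-heavy.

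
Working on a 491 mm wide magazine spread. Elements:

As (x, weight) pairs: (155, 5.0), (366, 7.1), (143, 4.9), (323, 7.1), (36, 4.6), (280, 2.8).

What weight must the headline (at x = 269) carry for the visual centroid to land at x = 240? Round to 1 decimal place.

Known weights sum to 5.0 + 7.1 + 4.9 + 7.1 + 4.6 + 2.8 = 31.5; their moment is 5.0·155 + 7.1·366 + 4.9·143 + 7.1·323 + 4.6·36 + 2.8·280 = 7317.2.
For the centroid to hit 240: (7317.2 + w·269) / (31.5 + w) = 240.
Rearranging, w·(269 − 240) = 240·31.5 − 7317.2 = 242.8, so w ≈ 242.8/29 = 8.37.

w ≈ 8.4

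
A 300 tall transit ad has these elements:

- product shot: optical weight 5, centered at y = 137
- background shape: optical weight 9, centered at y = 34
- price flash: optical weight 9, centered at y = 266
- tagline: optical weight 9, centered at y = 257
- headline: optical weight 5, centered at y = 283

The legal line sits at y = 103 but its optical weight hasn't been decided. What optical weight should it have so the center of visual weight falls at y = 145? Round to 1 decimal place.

Existing Σw = 37 (5 + 9 + 9 + 9 + 5); existing moment 5·137 + 9·34 + 9·266 + 9·257 + 5·283 = 7113.
Set Σw·y/Σw = 145: (7113 + 103w) = 145·(37 + w).
Solving: w = (145·37 − 7113) / (103 − 145) = -1748 / -42 ≈ 41.62.

w ≈ 41.6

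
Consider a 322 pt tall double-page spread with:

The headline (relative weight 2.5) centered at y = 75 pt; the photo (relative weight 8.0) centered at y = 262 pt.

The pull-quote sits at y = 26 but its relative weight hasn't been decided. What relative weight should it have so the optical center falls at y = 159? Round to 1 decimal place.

Fixed elements: Σw = 2.5 + 8.0 = 10.5, Σw·y = 2.5·75 + 8.0·262 = 2283.5.
For the centroid to hit 159: (2283.5 + w·26) / (10.5 + w) = 159.
Rearranging, w·(26 − 159) = 159·10.5 − 2283.5 = -614.0, so w ≈ -614.0/-133 = 4.62.

w ≈ 4.6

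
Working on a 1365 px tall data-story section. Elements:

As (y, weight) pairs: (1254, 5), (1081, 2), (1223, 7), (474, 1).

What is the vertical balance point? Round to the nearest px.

Σw = 5 + 2 + 7 + 1 = 15.
y-moment: 5·1254 + 2·1081 + 7·1223 + 1·474 = 17467; centroid 17467/15 ≈ 1164.47.

y ≈ 1164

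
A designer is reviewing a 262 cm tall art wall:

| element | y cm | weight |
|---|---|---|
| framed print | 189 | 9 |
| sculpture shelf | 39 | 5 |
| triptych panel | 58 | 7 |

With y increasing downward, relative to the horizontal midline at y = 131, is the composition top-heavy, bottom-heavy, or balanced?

top-heavy

Total weight = 9 + 5 + 7 = 21.
y-moment: 9·189 + 5·39 + 7·58 = 2302; centroid 2302/21 ≈ 109.62.
109.6 lies above (smaller y than) the midline 131, so the layout is top-heavy.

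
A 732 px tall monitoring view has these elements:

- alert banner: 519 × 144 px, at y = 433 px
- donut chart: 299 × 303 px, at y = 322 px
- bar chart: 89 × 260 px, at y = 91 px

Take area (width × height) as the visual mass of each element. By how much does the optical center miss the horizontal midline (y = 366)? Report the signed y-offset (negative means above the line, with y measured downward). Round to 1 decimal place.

≈ -28.3 px

Areas → weights: alert banner 519·144 = 74736, donut chart 299·303 = 90597, bar chart 89·260 = 23140; Σw = 188473.
y: (74736·433 + 90597·322 + 23140·91) / 188473 = 63638662 / 188473 ≈ 337.65
Difference: 337.65 − 366 ≈ -28.35.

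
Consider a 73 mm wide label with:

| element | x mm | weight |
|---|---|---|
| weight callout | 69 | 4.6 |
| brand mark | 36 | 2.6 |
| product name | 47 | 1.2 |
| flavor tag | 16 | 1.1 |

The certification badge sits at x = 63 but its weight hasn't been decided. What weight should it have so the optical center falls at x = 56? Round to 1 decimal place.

Known weights sum to 4.6 + 2.6 + 1.2 + 1.1 = 9.5; their moment is 4.6·69 + 2.6·36 + 1.2·47 + 1.1·16 = 485.0.
Set Σw·x/Σw = 56: (485.0 + 63w) = 56·(9.5 + w).
Rearranging, w·(63 − 56) = 56·9.5 − 485.0 = 47.0, so w ≈ 47.0/7 = 6.71.

w ≈ 6.7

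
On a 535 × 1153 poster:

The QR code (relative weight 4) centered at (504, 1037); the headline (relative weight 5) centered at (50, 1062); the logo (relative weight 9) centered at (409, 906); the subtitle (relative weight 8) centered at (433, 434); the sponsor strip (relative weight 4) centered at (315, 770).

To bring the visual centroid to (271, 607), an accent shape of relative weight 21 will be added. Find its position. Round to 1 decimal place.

(150.0, 323.5)

After adding the accent shape, total weight = 4 + 5 + 9 + 8 + 4 + 21 = 51.
x: target moment 51×271 = 13821; current 4·504 + 5·50 + 9·409 + 8·433 + 4·315 = 10671; the accent shape supplies 3150, so x = 3150/21 ≈ 150.00.
y: target moment 51×607 = 30957; current 4·1037 + 5·1062 + 9·906 + 8·434 + 4·770 = 24164; the accent shape supplies 6793, so y = 6793/21 ≈ 323.48.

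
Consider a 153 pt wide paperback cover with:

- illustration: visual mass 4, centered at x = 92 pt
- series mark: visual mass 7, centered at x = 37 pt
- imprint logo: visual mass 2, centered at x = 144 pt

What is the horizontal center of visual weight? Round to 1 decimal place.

Weights sum to 4 + 7 + 2 = 13.
x-moment: 4·92 + 7·37 + 2·144 = 915; centroid 915/13 ≈ 70.38.

x ≈ 70.4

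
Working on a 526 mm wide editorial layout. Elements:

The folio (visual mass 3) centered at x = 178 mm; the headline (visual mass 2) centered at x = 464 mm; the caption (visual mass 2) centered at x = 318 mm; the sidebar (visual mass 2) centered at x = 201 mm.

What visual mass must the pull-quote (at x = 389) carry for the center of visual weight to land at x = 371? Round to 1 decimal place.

Known weights sum to 3 + 2 + 2 + 2 = 9; their moment is 3·178 + 2·464 + 2·318 + 2·201 = 2500.
For the centroid to hit 371: (2500 + w·389) / (9 + w) = 371.
Solving: w = (371·9 − 2500) / (389 − 371) = 839 / 18 ≈ 46.61.

w ≈ 46.6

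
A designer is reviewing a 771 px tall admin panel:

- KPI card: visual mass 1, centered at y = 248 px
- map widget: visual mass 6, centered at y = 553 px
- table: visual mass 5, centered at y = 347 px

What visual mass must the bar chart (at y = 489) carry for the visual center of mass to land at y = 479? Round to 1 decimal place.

Fixed elements: Σw = 1 + 6 + 5 = 12, Σw·y = 1·248 + 6·553 + 5·347 = 5301.
Set Σw·y/Σw = 479: (5301 + 489w) = 479·(12 + w).
So w = (479·12 − 5301)/(489 − 479) = 447/10 ≈ 44.70.

w ≈ 44.7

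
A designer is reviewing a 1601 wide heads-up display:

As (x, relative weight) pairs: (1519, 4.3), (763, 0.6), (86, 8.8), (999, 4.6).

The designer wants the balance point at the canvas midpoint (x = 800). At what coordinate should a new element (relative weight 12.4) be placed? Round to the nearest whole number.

New total weight: (4.3 + 0.6 + 8.8 + 4.6) + 12.4 = 30.7.
x: target moment 30.7×800 = 24560.0; current 4.3·1519 + 0.6·763 + 8.8·86 + 4.6·999 = 12341.7; the new element supplies 12218.3, so x = 12218.3/12.4 ≈ 985.35.

x ≈ 985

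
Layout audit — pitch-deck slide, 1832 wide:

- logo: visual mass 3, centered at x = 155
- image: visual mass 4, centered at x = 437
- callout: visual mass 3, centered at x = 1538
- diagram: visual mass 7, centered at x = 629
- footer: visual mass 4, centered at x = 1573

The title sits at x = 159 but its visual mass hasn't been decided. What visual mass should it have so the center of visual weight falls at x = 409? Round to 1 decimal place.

w ≈ 35.7

Existing Σw = 21 (3 + 4 + 3 + 7 + 4); existing moment 3·155 + 4·437 + 3·1538 + 7·629 + 4·1573 = 17522.
Balance at x = 409 requires (17522 + w·159) / (21 + w) = 409.
Rearranging, w·(159 − 409) = 409·21 − 17522 = -8933, so w ≈ -8933/-250 = 35.73.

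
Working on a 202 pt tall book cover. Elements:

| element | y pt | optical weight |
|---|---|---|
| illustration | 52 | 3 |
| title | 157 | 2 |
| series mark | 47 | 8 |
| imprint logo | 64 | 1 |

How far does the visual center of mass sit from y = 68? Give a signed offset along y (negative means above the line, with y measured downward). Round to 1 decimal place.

Total weight = 3 + 2 + 8 + 1 = 14.
y: (3·52 + 2·157 + 8·47 + 1·64) / 14 = 910 / 14 ≈ 65.00
Against y = 68, that's 65.00 − 68 = -3.00.

≈ -3.0 pt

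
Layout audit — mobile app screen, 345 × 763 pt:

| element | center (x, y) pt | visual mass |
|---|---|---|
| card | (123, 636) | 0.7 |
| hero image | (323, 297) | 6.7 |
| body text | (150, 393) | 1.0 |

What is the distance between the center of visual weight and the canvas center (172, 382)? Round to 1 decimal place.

≈ 122.4 pt

Total weight = 0.7 + 6.7 + 1.0 = 8.4.
x: (0.7·123 + 6.7·323 + 1.0·150) / 8.4 = 2400.2 / 8.4 ≈ 285.74
y: (0.7·636 + 6.7·297 + 1.0·393) / 8.4 = 2828.1 / 8.4 ≈ 336.68
Offset from (172, 382): Δx ≈ 113.74, Δy ≈ -45.32; distance = √(Δx² + Δy²) ≈ 122.44.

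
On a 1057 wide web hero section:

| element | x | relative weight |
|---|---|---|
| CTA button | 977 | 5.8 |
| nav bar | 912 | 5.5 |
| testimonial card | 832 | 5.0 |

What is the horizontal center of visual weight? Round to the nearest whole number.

x ≈ 911

Σw = 5.8 + 5.5 + 5.0 = 16.3.
x-moment: 5.8·977 + 5.5·912 + 5.0·832 = 14842.6; centroid 14842.6/16.3 ≈ 910.59.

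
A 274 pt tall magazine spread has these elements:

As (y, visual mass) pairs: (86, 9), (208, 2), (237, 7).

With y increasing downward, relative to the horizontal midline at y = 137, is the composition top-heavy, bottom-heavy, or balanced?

bottom-heavy

Total weight = 9 + 2 + 7 = 18.
y-moment: 9·86 + 2·208 + 7·237 = 2849; centroid 2849/18 ≈ 158.28.
158.3 vs midline 137 → bottom-heavy.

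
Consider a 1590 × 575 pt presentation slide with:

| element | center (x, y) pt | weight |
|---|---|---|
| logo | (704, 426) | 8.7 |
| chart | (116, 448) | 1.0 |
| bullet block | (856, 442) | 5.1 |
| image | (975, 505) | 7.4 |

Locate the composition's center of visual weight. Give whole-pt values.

Total weight = 8.7 + 1.0 + 5.1 + 7.4 = 22.2.
Σw·x = 8.7·704 + 1.0·116 + 5.1·856 + 7.4·975 = 17821.4, so x̄ = 17821.4/22.2 ≈ 802.77.
Σw·y = 8.7·426 + 1.0·448 + 5.1·442 + 7.4·505 = 10145.4, so ȳ = 10145.4/22.2 ≈ 457.00.

(803, 457)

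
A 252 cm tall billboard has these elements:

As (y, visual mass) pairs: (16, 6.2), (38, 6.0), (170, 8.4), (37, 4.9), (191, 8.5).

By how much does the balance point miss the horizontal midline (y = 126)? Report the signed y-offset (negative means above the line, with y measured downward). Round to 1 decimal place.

Weights sum to 6.2 + 6.0 + 8.4 + 4.9 + 8.5 = 34.0.
y-moment: 6.2·16 + 6.0·38 + 8.4·170 + 4.9·37 + 8.5·191 = 3560.0; centroid 3560.0/34.0 ≈ 104.71.
Offset from y = 126: 104.71 − 126 ≈ -21.29.

≈ -21.3 cm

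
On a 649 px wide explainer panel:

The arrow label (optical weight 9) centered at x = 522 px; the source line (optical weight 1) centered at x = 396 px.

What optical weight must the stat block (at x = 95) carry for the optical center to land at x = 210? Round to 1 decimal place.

Known weights sum to 9 + 1 = 10; their moment is 9·522 + 1·396 = 5094.
Set Σw·x/Σw = 210: (5094 + 95w) = 210·(10 + w).
Solving: w = (210·10 − 5094) / (95 − 210) = -2994 / -115 ≈ 26.03.

w ≈ 26.0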